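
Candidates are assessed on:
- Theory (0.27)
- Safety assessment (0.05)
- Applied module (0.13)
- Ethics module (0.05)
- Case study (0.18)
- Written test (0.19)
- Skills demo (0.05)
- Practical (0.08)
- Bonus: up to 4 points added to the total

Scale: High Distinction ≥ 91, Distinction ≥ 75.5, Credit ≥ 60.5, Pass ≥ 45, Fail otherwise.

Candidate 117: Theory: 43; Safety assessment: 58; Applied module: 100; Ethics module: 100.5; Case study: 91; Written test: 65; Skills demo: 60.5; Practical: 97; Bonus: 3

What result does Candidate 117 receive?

Weighted total:
  Theory 43 × 0.27 = 11.61
  Safety assessment 58 × 0.05 = 2.9
  Applied module 100 × 0.13 = 13
  Ethics module 100.5 × 0.05 = 5.025
  Case study 91 × 0.18 = 16.38
  Written test 65 × 0.19 = 12.35
  Skills demo 60.5 × 0.05 = 3.025
  Practical 97 × 0.08 = 7.76
Sum = 72.05
Bonus: 72.05 + 3 = 75.05
75.05 is ≥ 60.5 and < 75.5 → Credit

Credit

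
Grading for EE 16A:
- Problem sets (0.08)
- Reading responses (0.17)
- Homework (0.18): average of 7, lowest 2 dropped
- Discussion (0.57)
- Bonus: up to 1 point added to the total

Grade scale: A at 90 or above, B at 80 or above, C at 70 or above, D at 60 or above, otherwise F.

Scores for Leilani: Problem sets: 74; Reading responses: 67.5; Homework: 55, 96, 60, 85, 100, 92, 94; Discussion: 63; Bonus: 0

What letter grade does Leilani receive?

Homework: drop 55, 60 → average of remaining 5 = 467/5 = 93.4
Weighted total:
  Problem sets 74 × 0.08 = 5.92
  Reading responses 67.5 × 0.17 = 11.475
  Homework 93.4 × 0.18 = 16.812
  Discussion 63 × 0.57 = 35.91
Sum = 70.117
Bonus: 70.117 + 0 = 70.117
70.117 is ≥ 70 and < 80 → C

C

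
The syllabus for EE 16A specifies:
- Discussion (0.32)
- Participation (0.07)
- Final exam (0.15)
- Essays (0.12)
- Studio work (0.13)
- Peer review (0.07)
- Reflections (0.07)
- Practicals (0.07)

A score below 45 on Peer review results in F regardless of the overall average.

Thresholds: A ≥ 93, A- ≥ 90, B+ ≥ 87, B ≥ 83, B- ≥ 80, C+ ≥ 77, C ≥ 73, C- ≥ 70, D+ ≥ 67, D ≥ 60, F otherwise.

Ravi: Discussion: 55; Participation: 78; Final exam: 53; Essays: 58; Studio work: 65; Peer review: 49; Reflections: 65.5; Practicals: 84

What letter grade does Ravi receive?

Peer review score 49 ≥ 45: minimum met.
Weighted total:
  Discussion 55 × 0.32 = 17.6
  Participation 78 × 0.07 = 5.46
  Final exam 53 × 0.15 = 7.95
  Essays 58 × 0.12 = 6.96
  Studio work 65 × 0.13 = 8.45
  Peer review 49 × 0.07 = 3.43
  Reflections 65.5 × 0.07 = 4.585
  Practicals 84 × 0.07 = 5.88
Sum = 60.315
60.315 is ≥ 60 and < 67 → D

D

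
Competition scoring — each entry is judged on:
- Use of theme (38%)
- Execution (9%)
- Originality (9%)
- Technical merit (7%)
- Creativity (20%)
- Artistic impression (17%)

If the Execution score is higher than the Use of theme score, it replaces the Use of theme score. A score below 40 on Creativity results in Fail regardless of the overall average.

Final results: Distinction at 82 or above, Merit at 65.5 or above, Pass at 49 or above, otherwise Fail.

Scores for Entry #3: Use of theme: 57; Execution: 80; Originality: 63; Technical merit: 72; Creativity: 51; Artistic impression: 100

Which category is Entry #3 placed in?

Execution (80) > Use of theme (57), so Use of theme counts as 80.
Creativity score 51 ≥ 40: minimum met.
Weighted total:
  Use of theme 80 × 0.38 = 30.4
  Execution 80 × 0.09 = 7.2
  Originality 63 × 0.09 = 5.67
  Technical merit 72 × 0.07 = 5.04
  Creativity 51 × 0.2 = 10.2
  Artistic impression 100 × 0.17 = 17
Sum = 75.51
75.51 is ≥ 65.5 and < 82 → Merit

Merit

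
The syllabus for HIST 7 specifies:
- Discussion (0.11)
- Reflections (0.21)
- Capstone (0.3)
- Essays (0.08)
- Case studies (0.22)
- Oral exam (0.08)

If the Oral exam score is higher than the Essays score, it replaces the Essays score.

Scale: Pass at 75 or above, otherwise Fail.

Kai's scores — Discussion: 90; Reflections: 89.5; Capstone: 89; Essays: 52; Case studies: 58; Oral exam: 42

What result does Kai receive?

Oral exam (42) ≤ Essays (52), so Essays stays at 52.
Weighted total:
  Discussion 90 × 0.11 = 9.9
  Reflections 89.5 × 0.21 = 18.795
  Capstone 89 × 0.3 = 26.7
  Essays 52 × 0.08 = 4.16
  Case studies 58 × 0.22 = 12.76
  Oral exam 42 × 0.08 = 3.36
Sum = 75.675
75.675 ≥ 75 → Pass

Pass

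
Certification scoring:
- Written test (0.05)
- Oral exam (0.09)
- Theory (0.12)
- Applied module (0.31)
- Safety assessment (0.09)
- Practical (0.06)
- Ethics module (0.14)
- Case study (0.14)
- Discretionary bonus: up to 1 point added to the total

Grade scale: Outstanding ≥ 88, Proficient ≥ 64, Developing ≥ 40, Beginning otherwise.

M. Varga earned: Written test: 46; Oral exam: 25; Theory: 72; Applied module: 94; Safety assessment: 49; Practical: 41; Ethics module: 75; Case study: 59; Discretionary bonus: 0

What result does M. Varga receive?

Weighted total:
  Written test 46 × 0.05 = 2.3
  Oral exam 25 × 0.09 = 2.25
  Theory 72 × 0.12 = 8.64
  Applied module 94 × 0.31 = 29.14
  Safety assessment 49 × 0.09 = 4.41
  Practical 41 × 0.06 = 2.46
  Ethics module 75 × 0.14 = 10.5
  Case study 59 × 0.14 = 8.26
Sum = 67.96
Discretionary bonus: 67.96 + 0 = 67.96
67.96 is ≥ 64 and < 88 → Proficient

Proficient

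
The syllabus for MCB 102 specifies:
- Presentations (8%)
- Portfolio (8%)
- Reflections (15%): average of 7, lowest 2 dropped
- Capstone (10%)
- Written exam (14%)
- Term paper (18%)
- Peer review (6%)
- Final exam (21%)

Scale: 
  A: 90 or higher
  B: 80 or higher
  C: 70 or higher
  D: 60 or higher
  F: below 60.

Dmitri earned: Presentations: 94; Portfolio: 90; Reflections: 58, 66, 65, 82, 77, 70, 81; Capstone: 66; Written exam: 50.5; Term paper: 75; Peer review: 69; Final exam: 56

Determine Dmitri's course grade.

D

Reflections: drop 58, 65 → average of remaining 5 = 376/5 = 75.2
Weighted total:
  Presentations 94 × 0.08 = 7.52
  Portfolio 90 × 0.08 = 7.2
  Reflections 75.2 × 0.15 = 11.28
  Capstone 66 × 0.1 = 6.6
  Written exam 50.5 × 0.14 = 7.07
  Term paper 75 × 0.18 = 13.5
  Peer review 69 × 0.06 = 4.14
  Final exam 56 × 0.21 = 11.76
Sum = 69.07
69.07 is ≥ 60 and < 70 → D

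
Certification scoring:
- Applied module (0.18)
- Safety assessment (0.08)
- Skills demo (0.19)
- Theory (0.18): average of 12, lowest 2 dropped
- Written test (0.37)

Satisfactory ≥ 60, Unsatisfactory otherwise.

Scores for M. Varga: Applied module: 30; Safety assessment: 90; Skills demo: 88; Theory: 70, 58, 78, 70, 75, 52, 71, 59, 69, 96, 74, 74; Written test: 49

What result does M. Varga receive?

Satisfactory

Theory: drop 52, 58 → average of remaining 10 = 736/10 = 73.6
Weighted total:
  Applied module 30 × 0.18 = 5.4
  Safety assessment 90 × 0.08 = 7.2
  Skills demo 88 × 0.19 = 16.72
  Theory 73.6 × 0.18 = 13.248
  Written test 49 × 0.37 = 18.13
Sum = 60.698
60.698 ≥ 60 → Satisfactory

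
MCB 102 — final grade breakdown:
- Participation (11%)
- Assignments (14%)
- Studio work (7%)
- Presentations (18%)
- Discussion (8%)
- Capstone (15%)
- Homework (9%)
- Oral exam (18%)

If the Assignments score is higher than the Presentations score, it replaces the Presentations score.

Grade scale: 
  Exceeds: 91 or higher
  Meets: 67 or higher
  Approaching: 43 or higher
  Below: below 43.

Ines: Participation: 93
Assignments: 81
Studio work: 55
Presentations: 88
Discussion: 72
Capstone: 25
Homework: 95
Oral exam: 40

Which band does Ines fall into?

Approaching

Assignments (81) ≤ Presentations (88), so Presentations stays at 88.
Weighted total:
  Participation 93 × 0.11 = 10.23
  Assignments 81 × 0.14 = 11.34
  Studio work 55 × 0.07 = 3.85
  Presentations 88 × 0.18 = 15.84
  Discussion 72 × 0.08 = 5.76
  Capstone 25 × 0.15 = 3.75
  Homework 95 × 0.09 = 8.55
  Oral exam 40 × 0.18 = 7.2
Sum = 66.52
66.52 is ≥ 43 and < 67 → Approaching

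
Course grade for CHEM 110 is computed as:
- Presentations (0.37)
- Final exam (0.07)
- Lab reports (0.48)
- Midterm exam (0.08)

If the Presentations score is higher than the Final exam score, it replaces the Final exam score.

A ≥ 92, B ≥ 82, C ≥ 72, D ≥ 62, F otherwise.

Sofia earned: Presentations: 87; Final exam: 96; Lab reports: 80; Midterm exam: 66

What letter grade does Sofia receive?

B

Presentations (87) ≤ Final exam (96), so Final exam stays at 96.
Weighted total:
  Presentations 87 × 0.37 = 32.19
  Final exam 96 × 0.07 = 6.72
  Lab reports 80 × 0.48 = 38.4
  Midterm exam 66 × 0.08 = 5.28
Sum = 82.59
82.59 is ≥ 82 and < 92 → B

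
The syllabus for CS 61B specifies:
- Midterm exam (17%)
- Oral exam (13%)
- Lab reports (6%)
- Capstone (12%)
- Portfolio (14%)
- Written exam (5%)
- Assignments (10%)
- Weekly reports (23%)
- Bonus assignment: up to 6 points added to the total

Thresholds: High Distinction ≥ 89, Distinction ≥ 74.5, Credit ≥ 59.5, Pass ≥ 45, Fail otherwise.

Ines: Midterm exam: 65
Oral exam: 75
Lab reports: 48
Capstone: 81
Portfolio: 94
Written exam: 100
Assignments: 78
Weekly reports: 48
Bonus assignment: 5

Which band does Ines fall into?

Weighted total:
  Midterm exam 65 × 0.17 = 11.05
  Oral exam 75 × 0.13 = 9.75
  Lab reports 48 × 0.06 = 2.88
  Capstone 81 × 0.12 = 9.72
  Portfolio 94 × 0.14 = 13.16
  Written exam 100 × 0.05 = 5
  Assignments 78 × 0.1 = 7.8
  Weekly reports 48 × 0.23 = 11.04
Sum = 70.4
Bonus assignment: 70.4 + 5 = 75.4
75.4 is ≥ 74.5 and < 89 → Distinction

Distinction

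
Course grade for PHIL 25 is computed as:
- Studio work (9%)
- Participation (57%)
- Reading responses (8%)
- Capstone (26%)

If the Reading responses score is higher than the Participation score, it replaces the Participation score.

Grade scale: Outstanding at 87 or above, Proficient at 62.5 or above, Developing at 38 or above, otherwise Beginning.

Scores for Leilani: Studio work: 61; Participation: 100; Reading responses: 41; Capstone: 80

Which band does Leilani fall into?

Reading responses (41) ≤ Participation (100), so Participation stays at 100.
Weighted total:
  Studio work 61 × 0.09 = 5.49
  Participation 100 × 0.57 = 57
  Reading responses 41 × 0.08 = 3.28
  Capstone 80 × 0.26 = 20.8
Sum = 86.57
86.57 is ≥ 62.5 and < 87 → Proficient

Proficient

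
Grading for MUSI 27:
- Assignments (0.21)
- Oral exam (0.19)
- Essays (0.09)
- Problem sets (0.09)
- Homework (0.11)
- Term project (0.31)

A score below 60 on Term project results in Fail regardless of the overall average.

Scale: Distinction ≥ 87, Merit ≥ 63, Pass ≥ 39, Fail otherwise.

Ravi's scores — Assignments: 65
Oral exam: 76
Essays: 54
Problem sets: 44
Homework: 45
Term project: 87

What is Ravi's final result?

Merit

Term project score 87 ≥ 60: minimum met.
Weighted total:
  Assignments 65 × 0.21 = 13.65
  Oral exam 76 × 0.19 = 14.44
  Essays 54 × 0.09 = 4.86
  Problem sets 44 × 0.09 = 3.96
  Homework 45 × 0.11 = 4.95
  Term project 87 × 0.31 = 26.97
Sum = 68.83
68.83 is ≥ 63 and < 87 → Merit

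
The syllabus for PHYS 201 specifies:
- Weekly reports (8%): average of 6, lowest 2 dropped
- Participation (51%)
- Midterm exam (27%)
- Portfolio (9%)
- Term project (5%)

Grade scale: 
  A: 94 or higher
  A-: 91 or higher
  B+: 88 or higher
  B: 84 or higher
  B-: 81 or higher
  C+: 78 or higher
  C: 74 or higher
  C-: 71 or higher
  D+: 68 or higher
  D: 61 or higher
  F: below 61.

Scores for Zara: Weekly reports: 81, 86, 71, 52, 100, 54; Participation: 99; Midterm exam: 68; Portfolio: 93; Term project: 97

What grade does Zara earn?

Weekly reports: drop 52, 54 → average of remaining 4 = 338/4 = 84.5
Weighted total:
  Weekly reports 84.5 × 0.08 = 6.76
  Participation 99 × 0.51 = 50.49
  Midterm exam 68 × 0.27 = 18.36
  Portfolio 93 × 0.09 = 8.37
  Term project 97 × 0.05 = 4.85
Sum = 88.83
88.83 is ≥ 88 and < 91 → B+

B+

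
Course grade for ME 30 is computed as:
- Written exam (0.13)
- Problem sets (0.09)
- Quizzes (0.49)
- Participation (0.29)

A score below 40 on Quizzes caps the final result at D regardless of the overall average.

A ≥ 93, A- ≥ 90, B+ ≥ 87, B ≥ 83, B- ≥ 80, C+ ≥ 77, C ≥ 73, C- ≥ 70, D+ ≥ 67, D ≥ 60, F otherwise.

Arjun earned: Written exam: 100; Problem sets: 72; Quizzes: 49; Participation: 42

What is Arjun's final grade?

F

Quizzes score 49 ≥ 40: minimum met.
Weighted total:
  Written exam 100 × 0.13 = 13
  Problem sets 72 × 0.09 = 6.48
  Quizzes 49 × 0.49 = 24.01
  Participation 42 × 0.29 = 12.18
Sum = 55.67
55.67 < 60 → F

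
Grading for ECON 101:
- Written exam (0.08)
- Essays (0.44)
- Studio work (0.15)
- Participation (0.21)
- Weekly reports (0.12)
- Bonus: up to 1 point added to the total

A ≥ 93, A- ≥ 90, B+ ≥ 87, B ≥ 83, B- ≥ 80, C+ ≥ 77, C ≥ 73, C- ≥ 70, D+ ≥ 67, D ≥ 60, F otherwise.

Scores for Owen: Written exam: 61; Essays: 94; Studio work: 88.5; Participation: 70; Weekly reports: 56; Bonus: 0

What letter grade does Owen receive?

Weighted total:
  Written exam 61 × 0.08 = 4.88
  Essays 94 × 0.44 = 41.36
  Studio work 88.5 × 0.15 = 13.275
  Participation 70 × 0.21 = 14.7
  Weekly reports 56 × 0.12 = 6.72
Sum = 80.935
Bonus: 80.935 + 0 = 80.935
80.935 is ≥ 80 and < 83 → B-

B-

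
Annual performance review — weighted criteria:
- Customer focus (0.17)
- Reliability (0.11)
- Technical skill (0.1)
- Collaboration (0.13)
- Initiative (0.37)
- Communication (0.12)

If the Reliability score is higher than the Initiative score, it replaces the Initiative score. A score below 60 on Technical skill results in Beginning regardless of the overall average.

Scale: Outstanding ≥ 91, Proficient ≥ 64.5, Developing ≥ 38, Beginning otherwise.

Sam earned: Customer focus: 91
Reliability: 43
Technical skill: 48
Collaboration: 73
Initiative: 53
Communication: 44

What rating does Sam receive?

Beginning

Reliability (43) ≤ Initiative (53), so Initiative stays at 53.
Technical skill score 48 < 60: minimum not met.
Weighted total:
  Customer focus 91 × 0.17 = 15.47
  Reliability 43 × 0.11 = 4.73
  Technical skill 48 × 0.1 = 4.8
  Collaboration 73 × 0.13 = 9.49
  Initiative 53 × 0.37 = 19.61
  Communication 44 × 0.12 = 5.28
Sum = 59.38
Because the Technical skill minimum was not met, the result is Beginning.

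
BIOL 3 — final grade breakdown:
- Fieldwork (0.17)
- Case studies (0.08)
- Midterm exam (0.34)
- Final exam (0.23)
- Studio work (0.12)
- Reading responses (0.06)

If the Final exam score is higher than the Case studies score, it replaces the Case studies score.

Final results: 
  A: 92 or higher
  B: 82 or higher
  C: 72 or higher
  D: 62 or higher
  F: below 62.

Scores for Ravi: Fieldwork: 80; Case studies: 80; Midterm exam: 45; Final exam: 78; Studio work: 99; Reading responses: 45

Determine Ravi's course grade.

Final exam (78) ≤ Case studies (80), so Case studies stays at 80.
Weighted total:
  Fieldwork 80 × 0.17 = 13.6
  Case studies 80 × 0.08 = 6.4
  Midterm exam 45 × 0.34 = 15.3
  Final exam 78 × 0.23 = 17.94
  Studio work 99 × 0.12 = 11.88
  Reading responses 45 × 0.06 = 2.7
Sum = 67.82
67.82 is ≥ 62 and < 72 → D

D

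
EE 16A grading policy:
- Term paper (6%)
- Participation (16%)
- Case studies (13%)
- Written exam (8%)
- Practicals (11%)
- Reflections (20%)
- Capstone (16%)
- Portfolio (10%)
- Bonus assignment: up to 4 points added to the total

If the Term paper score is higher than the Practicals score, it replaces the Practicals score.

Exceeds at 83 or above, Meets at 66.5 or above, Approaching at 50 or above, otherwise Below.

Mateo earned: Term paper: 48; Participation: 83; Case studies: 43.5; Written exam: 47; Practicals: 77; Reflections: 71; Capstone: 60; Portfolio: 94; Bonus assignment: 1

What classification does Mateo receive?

Term paper (48) ≤ Practicals (77), so Practicals stays at 77.
Weighted total:
  Term paper 48 × 0.06 = 2.88
  Participation 83 × 0.16 = 13.28
  Case studies 43.5 × 0.13 = 5.655
  Written exam 47 × 0.08 = 3.76
  Practicals 77 × 0.11 = 8.47
  Reflections 71 × 0.2 = 14.2
  Capstone 60 × 0.16 = 9.6
  Portfolio 94 × 0.1 = 9.4
Sum = 67.245
Bonus assignment: 67.245 + 1 = 68.245
68.245 is ≥ 66.5 and < 83 → Meets

Meets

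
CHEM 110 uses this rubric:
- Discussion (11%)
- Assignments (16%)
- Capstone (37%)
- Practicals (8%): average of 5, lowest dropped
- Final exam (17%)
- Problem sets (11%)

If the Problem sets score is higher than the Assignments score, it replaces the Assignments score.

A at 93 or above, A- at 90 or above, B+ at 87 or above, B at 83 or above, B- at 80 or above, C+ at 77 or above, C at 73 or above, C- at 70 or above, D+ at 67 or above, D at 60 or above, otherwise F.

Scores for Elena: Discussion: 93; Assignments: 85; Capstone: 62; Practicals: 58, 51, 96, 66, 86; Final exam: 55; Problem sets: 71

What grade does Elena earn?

C-

Practicals: drop 51 → average of remaining 4 = 306/4 = 76.5
Problem sets (71) ≤ Assignments (85), so Assignments stays at 85.
Weighted total:
  Discussion 93 × 0.11 = 10.23
  Assignments 85 × 0.16 = 13.6
  Capstone 62 × 0.37 = 22.94
  Practicals 76.5 × 0.08 = 6.12
  Final exam 55 × 0.17 = 9.35
  Problem sets 71 × 0.11 = 7.81
Sum = 70.05
70.05 is ≥ 70 and < 73 → C-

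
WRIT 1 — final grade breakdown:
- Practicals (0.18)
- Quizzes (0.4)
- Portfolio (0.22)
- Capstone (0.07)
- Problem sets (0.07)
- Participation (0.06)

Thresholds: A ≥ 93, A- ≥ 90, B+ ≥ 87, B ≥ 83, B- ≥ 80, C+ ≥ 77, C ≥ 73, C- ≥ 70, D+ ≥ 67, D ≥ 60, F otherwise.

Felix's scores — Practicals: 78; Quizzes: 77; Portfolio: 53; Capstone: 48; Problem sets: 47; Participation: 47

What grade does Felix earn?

Weighted total:
  Practicals 78 × 0.18 = 14.04
  Quizzes 77 × 0.4 = 30.8
  Portfolio 53 × 0.22 = 11.66
  Capstone 48 × 0.07 = 3.36
  Problem sets 47 × 0.07 = 3.29
  Participation 47 × 0.06 = 2.82
Sum = 65.97
65.97 is ≥ 60 and < 67 → D

D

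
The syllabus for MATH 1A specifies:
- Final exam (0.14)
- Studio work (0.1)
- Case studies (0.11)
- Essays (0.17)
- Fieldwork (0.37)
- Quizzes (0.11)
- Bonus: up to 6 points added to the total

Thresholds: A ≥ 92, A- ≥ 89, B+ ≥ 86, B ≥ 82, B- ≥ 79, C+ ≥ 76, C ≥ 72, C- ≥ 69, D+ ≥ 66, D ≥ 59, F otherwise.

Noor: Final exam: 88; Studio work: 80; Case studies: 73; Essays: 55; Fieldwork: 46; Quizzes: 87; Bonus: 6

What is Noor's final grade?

Weighted total:
  Final exam 88 × 0.14 = 12.32
  Studio work 80 × 0.1 = 8
  Case studies 73 × 0.11 = 8.03
  Essays 55 × 0.17 = 9.35
  Fieldwork 46 × 0.37 = 17.02
  Quizzes 87 × 0.11 = 9.57
Sum = 64.29
Bonus: 64.29 + 6 = 70.29
70.29 is ≥ 69 and < 72 → C-

C-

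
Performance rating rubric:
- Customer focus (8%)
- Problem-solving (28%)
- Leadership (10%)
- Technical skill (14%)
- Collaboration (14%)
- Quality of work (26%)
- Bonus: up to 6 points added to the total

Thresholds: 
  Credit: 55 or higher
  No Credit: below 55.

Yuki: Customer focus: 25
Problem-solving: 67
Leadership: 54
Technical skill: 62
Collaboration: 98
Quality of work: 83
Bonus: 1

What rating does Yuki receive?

Credit

Weighted total:
  Customer focus 25 × 0.08 = 2
  Problem-solving 67 × 0.28 = 18.76
  Leadership 54 × 0.1 = 5.4
  Technical skill 62 × 0.14 = 8.68
  Collaboration 98 × 0.14 = 13.72
  Quality of work 83 × 0.26 = 21.58
Sum = 70.14
Bonus: 70.14 + 1 = 71.14
71.14 ≥ 55 → Credit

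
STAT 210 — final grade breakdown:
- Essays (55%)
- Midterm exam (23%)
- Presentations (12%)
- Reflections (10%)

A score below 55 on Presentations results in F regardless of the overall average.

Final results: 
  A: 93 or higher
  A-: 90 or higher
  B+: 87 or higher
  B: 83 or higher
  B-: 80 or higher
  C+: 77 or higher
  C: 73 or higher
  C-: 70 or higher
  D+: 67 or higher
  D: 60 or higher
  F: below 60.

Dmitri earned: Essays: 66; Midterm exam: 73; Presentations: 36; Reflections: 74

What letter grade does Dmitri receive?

F

Presentations score 36 < 55: minimum not met.
Weighted total:
  Essays 66 × 0.55 = 36.3
  Midterm exam 73 × 0.23 = 16.79
  Presentations 36 × 0.12 = 4.32
  Reflections 74 × 0.1 = 7.4
Sum = 64.81
Because the Presentations minimum was not met, the result is F.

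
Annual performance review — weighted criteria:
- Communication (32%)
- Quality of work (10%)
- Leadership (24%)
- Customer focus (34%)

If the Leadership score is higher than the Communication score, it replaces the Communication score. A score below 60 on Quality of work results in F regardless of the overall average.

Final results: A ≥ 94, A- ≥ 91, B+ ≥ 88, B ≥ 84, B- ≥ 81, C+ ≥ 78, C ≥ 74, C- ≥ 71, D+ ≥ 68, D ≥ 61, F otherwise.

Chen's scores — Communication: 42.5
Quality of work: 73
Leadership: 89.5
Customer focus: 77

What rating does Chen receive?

B-

Leadership (89.5) > Communication (42.5), so Communication counts as 89.5.
Quality of work score 73 ≥ 60: minimum met.
Weighted total:
  Communication 89.5 × 0.32 = 28.64
  Quality of work 73 × 0.1 = 7.3
  Leadership 89.5 × 0.24 = 21.48
  Customer focus 77 × 0.34 = 26.18
Sum = 83.6
83.6 is ≥ 81 and < 84 → B-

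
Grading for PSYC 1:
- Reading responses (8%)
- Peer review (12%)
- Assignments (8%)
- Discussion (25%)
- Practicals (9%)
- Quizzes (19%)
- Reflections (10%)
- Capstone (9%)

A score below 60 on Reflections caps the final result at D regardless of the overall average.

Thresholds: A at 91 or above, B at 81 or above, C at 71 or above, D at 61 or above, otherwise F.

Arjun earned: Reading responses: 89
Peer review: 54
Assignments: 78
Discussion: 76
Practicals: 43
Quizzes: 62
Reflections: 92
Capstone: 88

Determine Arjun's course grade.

Reflections score 92 ≥ 60: minimum met.
Weighted total:
  Reading responses 89 × 0.08 = 7.12
  Peer review 54 × 0.12 = 6.48
  Assignments 78 × 0.08 = 6.24
  Discussion 76 × 0.25 = 19
  Practicals 43 × 0.09 = 3.87
  Quizzes 62 × 0.19 = 11.78
  Reflections 92 × 0.1 = 9.2
  Capstone 88 × 0.09 = 7.92
Sum = 71.61
71.61 is ≥ 71 and < 81 → C

C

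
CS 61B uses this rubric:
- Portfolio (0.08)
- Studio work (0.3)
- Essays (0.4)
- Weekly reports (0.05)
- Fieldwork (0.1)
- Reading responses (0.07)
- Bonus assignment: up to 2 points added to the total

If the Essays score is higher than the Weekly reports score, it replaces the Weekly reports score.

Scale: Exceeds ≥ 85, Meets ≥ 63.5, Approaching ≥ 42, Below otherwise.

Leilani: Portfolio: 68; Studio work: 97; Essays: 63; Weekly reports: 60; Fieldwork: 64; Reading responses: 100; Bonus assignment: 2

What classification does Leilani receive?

Meets

Essays (63) > Weekly reports (60), so Weekly reports counts as 63.
Weighted total:
  Portfolio 68 × 0.08 = 5.44
  Studio work 97 × 0.3 = 29.1
  Essays 63 × 0.4 = 25.2
  Weekly reports 63 × 0.05 = 3.15
  Fieldwork 64 × 0.1 = 6.4
  Reading responses 100 × 0.07 = 7
Sum = 76.29
Bonus assignment: 76.29 + 2 = 78.29
78.29 is ≥ 63.5 and < 85 → Meets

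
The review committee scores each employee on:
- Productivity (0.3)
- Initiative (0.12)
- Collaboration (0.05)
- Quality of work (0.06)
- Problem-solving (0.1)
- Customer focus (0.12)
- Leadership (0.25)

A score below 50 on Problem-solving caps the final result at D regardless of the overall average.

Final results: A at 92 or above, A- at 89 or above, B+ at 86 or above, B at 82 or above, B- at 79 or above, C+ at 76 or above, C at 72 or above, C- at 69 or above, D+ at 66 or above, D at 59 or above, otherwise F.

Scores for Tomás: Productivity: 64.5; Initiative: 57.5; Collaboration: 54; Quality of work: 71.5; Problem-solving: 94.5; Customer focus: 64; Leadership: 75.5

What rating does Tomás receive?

C-

Problem-solving score 94.5 ≥ 50: minimum met.
Weighted total:
  Productivity 64.5 × 0.3 = 19.35
  Initiative 57.5 × 0.12 = 6.9
  Collaboration 54 × 0.05 = 2.7
  Quality of work 71.5 × 0.06 = 4.29
  Problem-solving 94.5 × 0.1 = 9.45
  Customer focus 64 × 0.12 = 7.68
  Leadership 75.5 × 0.25 = 18.875
Sum = 69.245
69.245 is ≥ 69 and < 72 → C-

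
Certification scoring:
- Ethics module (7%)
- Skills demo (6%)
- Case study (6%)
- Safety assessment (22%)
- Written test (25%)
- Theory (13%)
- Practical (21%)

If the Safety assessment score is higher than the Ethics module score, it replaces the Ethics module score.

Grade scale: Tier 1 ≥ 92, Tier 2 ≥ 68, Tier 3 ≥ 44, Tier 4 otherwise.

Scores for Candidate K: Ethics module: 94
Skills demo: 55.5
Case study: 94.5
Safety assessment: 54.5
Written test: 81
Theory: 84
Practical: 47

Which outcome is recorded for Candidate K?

Safety assessment (54.5) ≤ Ethics module (94), so Ethics module stays at 94.
Weighted total:
  Ethics module 94 × 0.07 = 6.58
  Skills demo 55.5 × 0.06 = 3.33
  Case study 94.5 × 0.06 = 5.67
  Safety assessment 54.5 × 0.22 = 11.99
  Written test 81 × 0.25 = 20.25
  Theory 84 × 0.13 = 10.92
  Practical 47 × 0.21 = 9.87
Sum = 68.61
68.61 is ≥ 68 and < 92 → Tier 2

Tier 2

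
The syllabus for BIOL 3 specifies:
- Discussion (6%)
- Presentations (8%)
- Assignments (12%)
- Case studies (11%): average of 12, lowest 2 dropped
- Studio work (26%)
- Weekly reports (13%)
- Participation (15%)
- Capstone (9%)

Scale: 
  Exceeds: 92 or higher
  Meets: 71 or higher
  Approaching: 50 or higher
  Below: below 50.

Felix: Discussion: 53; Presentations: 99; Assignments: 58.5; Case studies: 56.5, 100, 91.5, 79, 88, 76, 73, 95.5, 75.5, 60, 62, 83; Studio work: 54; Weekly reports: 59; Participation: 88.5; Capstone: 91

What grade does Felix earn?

Approaching

Case studies: drop 56.5, 60 → average of remaining 10 = 823.5/10 = 82.35
Weighted total:
  Discussion 53 × 0.06 = 3.18
  Presentations 99 × 0.08 = 7.92
  Assignments 58.5 × 0.12 = 7.02
  Case studies 82.35 × 0.11 = 9.0585
  Studio work 54 × 0.26 = 14.04
  Weekly reports 59 × 0.13 = 7.67
  Participation 88.5 × 0.15 = 13.275
  Capstone 91 × 0.09 = 8.19
Sum = 70.3535
70.3535 is ≥ 50 and < 71 → Approaching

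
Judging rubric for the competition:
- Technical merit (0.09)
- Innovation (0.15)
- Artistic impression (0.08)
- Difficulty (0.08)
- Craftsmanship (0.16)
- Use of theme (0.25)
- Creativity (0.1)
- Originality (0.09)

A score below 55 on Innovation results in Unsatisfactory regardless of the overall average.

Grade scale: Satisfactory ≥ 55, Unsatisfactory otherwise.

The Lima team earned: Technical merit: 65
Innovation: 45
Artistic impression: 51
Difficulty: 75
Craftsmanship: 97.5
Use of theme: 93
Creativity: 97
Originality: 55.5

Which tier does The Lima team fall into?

Unsatisfactory

Innovation score 45 < 55: minimum not met.
Weighted total:
  Technical merit 65 × 0.09 = 5.85
  Innovation 45 × 0.15 = 6.75
  Artistic impression 51 × 0.08 = 4.08
  Difficulty 75 × 0.08 = 6
  Craftsmanship 97.5 × 0.16 = 15.6
  Use of theme 93 × 0.25 = 23.25
  Creativity 97 × 0.1 = 9.7
  Originality 55.5 × 0.09 = 4.995
Sum = 76.225
Because the Innovation minimum was not met, the result is Unsatisfactory.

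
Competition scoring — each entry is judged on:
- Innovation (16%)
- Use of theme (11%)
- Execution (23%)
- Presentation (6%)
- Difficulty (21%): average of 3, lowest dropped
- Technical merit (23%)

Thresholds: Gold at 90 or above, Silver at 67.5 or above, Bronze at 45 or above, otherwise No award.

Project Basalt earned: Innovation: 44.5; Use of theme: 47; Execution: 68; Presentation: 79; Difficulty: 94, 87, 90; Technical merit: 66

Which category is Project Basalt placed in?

Difficulty: drop 87 → average of remaining 2 = 184/2 = 92
Weighted total:
  Innovation 44.5 × 0.16 = 7.12
  Use of theme 47 × 0.11 = 5.17
  Execution 68 × 0.23 = 15.64
  Presentation 79 × 0.06 = 4.74
  Difficulty 92 × 0.21 = 19.32
  Technical merit 66 × 0.23 = 15.18
Sum = 67.17
67.17 is ≥ 45 and < 67.5 → Bronze

Bronze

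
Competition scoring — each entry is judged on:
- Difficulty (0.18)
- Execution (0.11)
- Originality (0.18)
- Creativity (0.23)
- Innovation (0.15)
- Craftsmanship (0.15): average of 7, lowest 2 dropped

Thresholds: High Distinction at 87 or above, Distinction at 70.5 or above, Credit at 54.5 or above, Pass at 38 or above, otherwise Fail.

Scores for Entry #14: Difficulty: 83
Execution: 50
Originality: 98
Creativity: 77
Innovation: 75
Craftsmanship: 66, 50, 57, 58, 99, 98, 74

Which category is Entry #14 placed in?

Craftsmanship: drop 50, 57 → average of remaining 5 = 395/5 = 79
Weighted total:
  Difficulty 83 × 0.18 = 14.94
  Execution 50 × 0.11 = 5.5
  Originality 98 × 0.18 = 17.64
  Creativity 77 × 0.23 = 17.71
  Innovation 75 × 0.15 = 11.25
  Craftsmanship 79 × 0.15 = 11.85
Sum = 78.89
78.89 is ≥ 70.5 and < 87 → Distinction

Distinction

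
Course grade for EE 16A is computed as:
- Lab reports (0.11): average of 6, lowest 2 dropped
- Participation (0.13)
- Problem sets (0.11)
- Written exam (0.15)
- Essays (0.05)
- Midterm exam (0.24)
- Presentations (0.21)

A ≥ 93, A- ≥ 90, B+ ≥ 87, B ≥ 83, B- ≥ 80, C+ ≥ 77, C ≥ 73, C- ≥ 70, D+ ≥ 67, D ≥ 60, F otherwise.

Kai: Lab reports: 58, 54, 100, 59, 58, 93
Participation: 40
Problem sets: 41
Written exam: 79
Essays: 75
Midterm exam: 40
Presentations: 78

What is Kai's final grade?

F

Lab reports: drop 54, 58 → average of remaining 4 = 310/4 = 77.5
Weighted total:
  Lab reports 77.5 × 0.11 = 8.525
  Participation 40 × 0.13 = 5.2
  Problem sets 41 × 0.11 = 4.51
  Written exam 79 × 0.15 = 11.85
  Essays 75 × 0.05 = 3.75
  Midterm exam 40 × 0.24 = 9.6
  Presentations 78 × 0.21 = 16.38
Sum = 59.815
59.815 < 60 → F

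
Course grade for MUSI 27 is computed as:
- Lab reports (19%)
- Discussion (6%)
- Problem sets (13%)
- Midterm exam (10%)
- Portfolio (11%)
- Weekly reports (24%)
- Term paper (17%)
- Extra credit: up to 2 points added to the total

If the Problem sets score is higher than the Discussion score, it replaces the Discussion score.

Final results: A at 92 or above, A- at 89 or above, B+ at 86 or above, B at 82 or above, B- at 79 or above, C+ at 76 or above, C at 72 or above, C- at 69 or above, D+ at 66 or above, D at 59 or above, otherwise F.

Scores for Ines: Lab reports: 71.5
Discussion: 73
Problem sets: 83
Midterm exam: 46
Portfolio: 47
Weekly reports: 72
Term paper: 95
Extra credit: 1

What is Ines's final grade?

C

Problem sets (83) > Discussion (73), so Discussion counts as 83.
Weighted total:
  Lab reports 71.5 × 0.19 = 13.585
  Discussion 83 × 0.06 = 4.98
  Problem sets 83 × 0.13 = 10.79
  Midterm exam 46 × 0.1 = 4.6
  Portfolio 47 × 0.11 = 5.17
  Weekly reports 72 × 0.24 = 17.28
  Term paper 95 × 0.17 = 16.15
Sum = 72.555
Extra credit: 72.555 + 1 = 73.555
73.555 is ≥ 72 and < 76 → C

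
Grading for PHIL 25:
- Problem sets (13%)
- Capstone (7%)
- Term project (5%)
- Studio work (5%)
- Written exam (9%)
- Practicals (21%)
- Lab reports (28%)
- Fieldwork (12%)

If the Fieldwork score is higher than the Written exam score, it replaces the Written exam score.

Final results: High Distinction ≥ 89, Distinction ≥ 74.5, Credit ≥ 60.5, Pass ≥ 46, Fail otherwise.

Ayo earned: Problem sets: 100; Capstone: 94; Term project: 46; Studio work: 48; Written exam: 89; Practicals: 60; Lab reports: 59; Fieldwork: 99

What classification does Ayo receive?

Fieldwork (99) > Written exam (89), so Written exam counts as 99.
Weighted total:
  Problem sets 100 × 0.13 = 13
  Capstone 94 × 0.07 = 6.58
  Term project 46 × 0.05 = 2.3
  Studio work 48 × 0.05 = 2.4
  Written exam 99 × 0.09 = 8.91
  Practicals 60 × 0.21 = 12.6
  Lab reports 59 × 0.28 = 16.52
  Fieldwork 99 × 0.12 = 11.88
Sum = 74.19
74.19 is ≥ 60.5 and < 74.5 → Credit

Credit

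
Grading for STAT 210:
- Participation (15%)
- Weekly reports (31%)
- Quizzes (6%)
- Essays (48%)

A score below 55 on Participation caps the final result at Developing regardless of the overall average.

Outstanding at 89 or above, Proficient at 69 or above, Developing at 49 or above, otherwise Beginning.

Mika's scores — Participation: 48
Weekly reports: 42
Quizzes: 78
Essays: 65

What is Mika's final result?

Developing

Participation score 48 < 55: minimum not met.
Weighted total:
  Participation 48 × 0.15 = 7.2
  Weekly reports 42 × 0.31 = 13.02
  Quizzes 78 × 0.06 = 4.68
  Essays 65 × 0.48 = 31.2
Sum = 56.1
56.1 would be Developing; cap at Developing applies → Developing.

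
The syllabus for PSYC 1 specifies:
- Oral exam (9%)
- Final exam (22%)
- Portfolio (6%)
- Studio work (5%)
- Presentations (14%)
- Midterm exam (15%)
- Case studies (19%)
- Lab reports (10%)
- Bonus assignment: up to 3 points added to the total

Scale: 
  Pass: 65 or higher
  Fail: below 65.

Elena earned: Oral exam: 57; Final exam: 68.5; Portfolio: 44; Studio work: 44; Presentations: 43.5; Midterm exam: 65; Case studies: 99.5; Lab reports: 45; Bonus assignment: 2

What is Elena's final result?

Pass

Weighted total:
  Oral exam 57 × 0.09 = 5.13
  Final exam 68.5 × 0.22 = 15.07
  Portfolio 44 × 0.06 = 2.64
  Studio work 44 × 0.05 = 2.2
  Presentations 43.5 × 0.14 = 6.09
  Midterm exam 65 × 0.15 = 9.75
  Case studies 99.5 × 0.19 = 18.905
  Lab reports 45 × 0.1 = 4.5
Sum = 64.285
Bonus assignment: 64.285 + 2 = 66.285
66.285 ≥ 65 → Pass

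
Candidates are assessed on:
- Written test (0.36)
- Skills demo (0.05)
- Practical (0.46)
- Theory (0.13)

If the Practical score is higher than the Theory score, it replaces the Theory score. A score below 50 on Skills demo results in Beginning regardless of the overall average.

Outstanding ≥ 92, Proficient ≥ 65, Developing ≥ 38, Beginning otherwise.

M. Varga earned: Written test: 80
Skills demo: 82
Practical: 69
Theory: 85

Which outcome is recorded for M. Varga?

Practical (69) ≤ Theory (85), so Theory stays at 85.
Skills demo score 82 ≥ 50: minimum met.
Weighted total:
  Written test 80 × 0.36 = 28.8
  Skills demo 82 × 0.05 = 4.1
  Practical 69 × 0.46 = 31.74
  Theory 85 × 0.13 = 11.05
Sum = 75.69
75.69 is ≥ 65 and < 92 → Proficient

Proficient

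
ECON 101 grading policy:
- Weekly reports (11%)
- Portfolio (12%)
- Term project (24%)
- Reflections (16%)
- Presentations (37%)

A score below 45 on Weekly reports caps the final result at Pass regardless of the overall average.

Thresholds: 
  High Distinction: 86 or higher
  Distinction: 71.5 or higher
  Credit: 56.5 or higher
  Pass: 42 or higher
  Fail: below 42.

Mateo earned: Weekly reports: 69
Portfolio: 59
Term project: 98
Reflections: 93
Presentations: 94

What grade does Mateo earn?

High Distinction

Weekly reports score 69 ≥ 45: minimum met.
Weighted total:
  Weekly reports 69 × 0.11 = 7.59
  Portfolio 59 × 0.12 = 7.08
  Term project 98 × 0.24 = 23.52
  Reflections 93 × 0.16 = 14.88
  Presentations 94 × 0.37 = 34.78
Sum = 87.85
87.85 ≥ 86 → High Distinction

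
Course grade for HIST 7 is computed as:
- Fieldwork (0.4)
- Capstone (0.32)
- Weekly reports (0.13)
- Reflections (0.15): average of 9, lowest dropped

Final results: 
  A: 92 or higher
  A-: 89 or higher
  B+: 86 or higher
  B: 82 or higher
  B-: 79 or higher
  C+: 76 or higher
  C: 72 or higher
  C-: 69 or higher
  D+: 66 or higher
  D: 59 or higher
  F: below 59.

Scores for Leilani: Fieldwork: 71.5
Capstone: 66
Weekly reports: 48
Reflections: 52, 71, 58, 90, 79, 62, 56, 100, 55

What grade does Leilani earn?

Reflections: drop 52 → average of remaining 8 = 571/8 = 71.375
Weighted total:
  Fieldwork 71.5 × 0.4 = 28.6
  Capstone 66 × 0.32 = 21.12
  Weekly reports 48 × 0.13 = 6.24
  Reflections 71.375 × 0.15 = 10.70625
Sum = 66.66625
66.66625 is ≥ 66 and < 69 → D+

D+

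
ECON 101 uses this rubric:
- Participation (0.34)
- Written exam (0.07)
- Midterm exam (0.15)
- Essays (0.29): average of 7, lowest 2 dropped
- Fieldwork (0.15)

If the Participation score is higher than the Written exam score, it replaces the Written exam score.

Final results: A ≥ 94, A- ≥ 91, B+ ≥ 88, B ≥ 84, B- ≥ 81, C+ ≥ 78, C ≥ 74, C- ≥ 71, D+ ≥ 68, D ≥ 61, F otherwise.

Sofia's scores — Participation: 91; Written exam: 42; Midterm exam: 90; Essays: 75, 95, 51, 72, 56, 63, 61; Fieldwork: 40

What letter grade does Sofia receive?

C+

Essays: drop 51, 56 → average of remaining 5 = 366/5 = 73.2
Participation (91) > Written exam (42), so Written exam counts as 91.
Weighted total:
  Participation 91 × 0.34 = 30.94
  Written exam 91 × 0.07 = 6.37
  Midterm exam 90 × 0.15 = 13.5
  Essays 73.2 × 0.29 = 21.228
  Fieldwork 40 × 0.15 = 6
Sum = 78.038
78.038 is ≥ 78 and < 81 → C+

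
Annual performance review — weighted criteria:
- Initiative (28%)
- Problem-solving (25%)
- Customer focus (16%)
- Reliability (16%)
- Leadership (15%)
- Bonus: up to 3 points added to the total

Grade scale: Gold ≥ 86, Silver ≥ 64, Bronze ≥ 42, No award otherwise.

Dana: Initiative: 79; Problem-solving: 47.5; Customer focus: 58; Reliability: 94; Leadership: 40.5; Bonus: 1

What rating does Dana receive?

Weighted total:
  Initiative 79 × 0.28 = 22.12
  Problem-solving 47.5 × 0.25 = 11.875
  Customer focus 58 × 0.16 = 9.28
  Reliability 94 × 0.16 = 15.04
  Leadership 40.5 × 0.15 = 6.075
Sum = 64.39
Bonus: 64.39 + 1 = 65.39
65.39 is ≥ 64 and < 86 → Silver

Silver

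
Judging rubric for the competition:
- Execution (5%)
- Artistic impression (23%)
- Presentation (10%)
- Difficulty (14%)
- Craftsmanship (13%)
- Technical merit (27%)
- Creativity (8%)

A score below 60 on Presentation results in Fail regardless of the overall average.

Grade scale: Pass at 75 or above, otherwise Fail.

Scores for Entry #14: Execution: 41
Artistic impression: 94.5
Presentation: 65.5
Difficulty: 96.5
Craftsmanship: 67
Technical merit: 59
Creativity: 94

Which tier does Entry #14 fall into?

Presentation score 65.5 ≥ 60: minimum met.
Weighted total:
  Execution 41 × 0.05 = 2.05
  Artistic impression 94.5 × 0.23 = 21.735
  Presentation 65.5 × 0.1 = 6.55
  Difficulty 96.5 × 0.14 = 13.51
  Craftsmanship 67 × 0.13 = 8.71
  Technical merit 59 × 0.27 = 15.93
  Creativity 94 × 0.08 = 7.52
Sum = 76.005
76.005 ≥ 75 → Pass

Pass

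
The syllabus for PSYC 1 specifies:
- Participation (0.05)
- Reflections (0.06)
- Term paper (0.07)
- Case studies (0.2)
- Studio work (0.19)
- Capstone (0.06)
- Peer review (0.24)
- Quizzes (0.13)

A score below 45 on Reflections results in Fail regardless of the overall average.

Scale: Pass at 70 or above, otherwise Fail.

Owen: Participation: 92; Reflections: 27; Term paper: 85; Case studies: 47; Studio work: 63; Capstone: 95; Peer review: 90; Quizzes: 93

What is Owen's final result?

Fail

Reflections score 27 < 45: minimum not met.
Weighted total:
  Participation 92 × 0.05 = 4.6
  Reflections 27 × 0.06 = 1.62
  Term paper 85 × 0.07 = 5.95
  Case studies 47 × 0.2 = 9.4
  Studio work 63 × 0.19 = 11.97
  Capstone 95 × 0.06 = 5.7
  Peer review 90 × 0.24 = 21.6
  Quizzes 93 × 0.13 = 12.09
Sum = 72.93
Because the Reflections minimum was not met, the result is Fail.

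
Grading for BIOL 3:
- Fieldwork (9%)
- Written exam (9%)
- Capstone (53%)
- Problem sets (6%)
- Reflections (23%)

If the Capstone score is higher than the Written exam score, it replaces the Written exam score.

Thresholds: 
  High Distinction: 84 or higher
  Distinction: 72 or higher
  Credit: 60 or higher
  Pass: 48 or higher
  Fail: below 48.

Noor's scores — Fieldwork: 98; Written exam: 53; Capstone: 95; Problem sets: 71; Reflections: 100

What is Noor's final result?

High Distinction

Capstone (95) > Written exam (53), so Written exam counts as 95.
Weighted total:
  Fieldwork 98 × 0.09 = 8.82
  Written exam 95 × 0.09 = 8.55
  Capstone 95 × 0.53 = 50.35
  Problem sets 71 × 0.06 = 4.26
  Reflections 100 × 0.23 = 23
Sum = 94.98
94.98 ≥ 84 → High Distinction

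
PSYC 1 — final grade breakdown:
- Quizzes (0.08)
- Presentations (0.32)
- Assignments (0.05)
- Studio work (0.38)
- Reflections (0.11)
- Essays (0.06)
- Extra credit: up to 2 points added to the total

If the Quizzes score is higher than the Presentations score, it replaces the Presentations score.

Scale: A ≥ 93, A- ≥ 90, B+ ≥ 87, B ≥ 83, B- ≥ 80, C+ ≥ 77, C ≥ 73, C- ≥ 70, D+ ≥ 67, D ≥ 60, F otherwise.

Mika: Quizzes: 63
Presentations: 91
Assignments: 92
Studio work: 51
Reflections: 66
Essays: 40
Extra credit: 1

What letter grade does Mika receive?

D+

Quizzes (63) ≤ Presentations (91), so Presentations stays at 91.
Weighted total:
  Quizzes 63 × 0.08 = 5.04
  Presentations 91 × 0.32 = 29.12
  Assignments 92 × 0.05 = 4.6
  Studio work 51 × 0.38 = 19.38
  Reflections 66 × 0.11 = 7.26
  Essays 40 × 0.06 = 2.4
Sum = 67.8
Extra credit: 67.8 + 1 = 68.8
68.8 is ≥ 67 and < 70 → D+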